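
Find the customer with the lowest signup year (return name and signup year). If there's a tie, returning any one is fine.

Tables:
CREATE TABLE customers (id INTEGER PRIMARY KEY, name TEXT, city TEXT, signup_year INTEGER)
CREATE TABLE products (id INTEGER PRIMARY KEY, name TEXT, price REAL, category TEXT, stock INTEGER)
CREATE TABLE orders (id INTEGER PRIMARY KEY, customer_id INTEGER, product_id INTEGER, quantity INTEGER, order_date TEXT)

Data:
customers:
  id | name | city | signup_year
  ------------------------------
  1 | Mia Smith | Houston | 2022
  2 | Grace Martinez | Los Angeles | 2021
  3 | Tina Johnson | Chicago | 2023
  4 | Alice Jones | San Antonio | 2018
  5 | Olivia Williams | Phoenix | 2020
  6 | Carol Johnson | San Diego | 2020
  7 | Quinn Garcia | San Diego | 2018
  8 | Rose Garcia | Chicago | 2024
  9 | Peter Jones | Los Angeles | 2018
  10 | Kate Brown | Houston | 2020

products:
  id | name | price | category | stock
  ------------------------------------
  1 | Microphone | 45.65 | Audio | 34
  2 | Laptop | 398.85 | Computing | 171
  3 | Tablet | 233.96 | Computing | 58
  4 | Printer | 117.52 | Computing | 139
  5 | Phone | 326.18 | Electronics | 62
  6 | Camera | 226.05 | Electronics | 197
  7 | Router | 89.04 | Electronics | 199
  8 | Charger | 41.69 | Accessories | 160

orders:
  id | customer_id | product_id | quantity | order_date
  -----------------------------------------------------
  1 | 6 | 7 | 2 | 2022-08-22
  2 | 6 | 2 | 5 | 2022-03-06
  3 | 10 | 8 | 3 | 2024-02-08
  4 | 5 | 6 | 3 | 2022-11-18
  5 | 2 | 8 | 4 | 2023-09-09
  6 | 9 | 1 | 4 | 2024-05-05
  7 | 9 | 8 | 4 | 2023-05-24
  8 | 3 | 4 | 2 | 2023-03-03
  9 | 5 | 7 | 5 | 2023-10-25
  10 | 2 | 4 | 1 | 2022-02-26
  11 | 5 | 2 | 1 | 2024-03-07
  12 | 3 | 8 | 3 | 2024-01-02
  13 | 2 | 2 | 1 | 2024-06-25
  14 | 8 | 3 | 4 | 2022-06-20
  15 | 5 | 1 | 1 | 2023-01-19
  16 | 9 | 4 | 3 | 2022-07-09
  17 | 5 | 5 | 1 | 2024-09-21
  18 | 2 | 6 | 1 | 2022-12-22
SELECT name, signup_year FROM customers ORDER BY signup_year ASC LIMIT 1

Execution result:
name | signup_year
Alice Jones | 2018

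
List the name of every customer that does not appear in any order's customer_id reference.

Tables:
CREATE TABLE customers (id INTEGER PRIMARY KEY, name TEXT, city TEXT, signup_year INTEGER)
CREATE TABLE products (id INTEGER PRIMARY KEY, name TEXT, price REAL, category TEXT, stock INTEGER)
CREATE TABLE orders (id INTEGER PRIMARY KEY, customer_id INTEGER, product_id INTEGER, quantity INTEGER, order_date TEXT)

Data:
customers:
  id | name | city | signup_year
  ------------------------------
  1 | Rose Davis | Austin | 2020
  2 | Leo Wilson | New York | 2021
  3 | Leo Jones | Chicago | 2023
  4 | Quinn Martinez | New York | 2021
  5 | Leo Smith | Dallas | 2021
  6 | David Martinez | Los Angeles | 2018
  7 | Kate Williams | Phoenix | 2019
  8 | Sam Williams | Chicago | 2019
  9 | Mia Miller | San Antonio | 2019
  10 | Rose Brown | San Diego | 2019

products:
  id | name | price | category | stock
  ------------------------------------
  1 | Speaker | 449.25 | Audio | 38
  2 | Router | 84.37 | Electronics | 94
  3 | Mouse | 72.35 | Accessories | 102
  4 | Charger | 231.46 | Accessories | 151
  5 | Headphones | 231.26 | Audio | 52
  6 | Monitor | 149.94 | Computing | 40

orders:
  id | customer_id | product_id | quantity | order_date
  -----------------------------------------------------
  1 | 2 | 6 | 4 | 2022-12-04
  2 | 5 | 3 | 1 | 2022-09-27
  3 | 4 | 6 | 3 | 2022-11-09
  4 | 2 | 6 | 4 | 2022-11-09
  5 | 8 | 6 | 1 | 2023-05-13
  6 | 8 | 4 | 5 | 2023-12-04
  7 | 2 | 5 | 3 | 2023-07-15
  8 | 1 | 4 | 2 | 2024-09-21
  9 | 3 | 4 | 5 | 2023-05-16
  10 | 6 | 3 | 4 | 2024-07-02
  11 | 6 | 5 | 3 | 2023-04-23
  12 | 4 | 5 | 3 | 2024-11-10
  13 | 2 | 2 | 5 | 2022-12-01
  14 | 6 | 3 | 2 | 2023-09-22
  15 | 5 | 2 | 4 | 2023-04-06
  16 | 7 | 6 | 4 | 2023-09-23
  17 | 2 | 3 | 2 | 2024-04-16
SELECT p.name FROM customers p LEFT JOIN orders c ON c.customer_id = p.id WHERE c.id IS NULL

Execution result:
name
Mia Miller
Rose Brown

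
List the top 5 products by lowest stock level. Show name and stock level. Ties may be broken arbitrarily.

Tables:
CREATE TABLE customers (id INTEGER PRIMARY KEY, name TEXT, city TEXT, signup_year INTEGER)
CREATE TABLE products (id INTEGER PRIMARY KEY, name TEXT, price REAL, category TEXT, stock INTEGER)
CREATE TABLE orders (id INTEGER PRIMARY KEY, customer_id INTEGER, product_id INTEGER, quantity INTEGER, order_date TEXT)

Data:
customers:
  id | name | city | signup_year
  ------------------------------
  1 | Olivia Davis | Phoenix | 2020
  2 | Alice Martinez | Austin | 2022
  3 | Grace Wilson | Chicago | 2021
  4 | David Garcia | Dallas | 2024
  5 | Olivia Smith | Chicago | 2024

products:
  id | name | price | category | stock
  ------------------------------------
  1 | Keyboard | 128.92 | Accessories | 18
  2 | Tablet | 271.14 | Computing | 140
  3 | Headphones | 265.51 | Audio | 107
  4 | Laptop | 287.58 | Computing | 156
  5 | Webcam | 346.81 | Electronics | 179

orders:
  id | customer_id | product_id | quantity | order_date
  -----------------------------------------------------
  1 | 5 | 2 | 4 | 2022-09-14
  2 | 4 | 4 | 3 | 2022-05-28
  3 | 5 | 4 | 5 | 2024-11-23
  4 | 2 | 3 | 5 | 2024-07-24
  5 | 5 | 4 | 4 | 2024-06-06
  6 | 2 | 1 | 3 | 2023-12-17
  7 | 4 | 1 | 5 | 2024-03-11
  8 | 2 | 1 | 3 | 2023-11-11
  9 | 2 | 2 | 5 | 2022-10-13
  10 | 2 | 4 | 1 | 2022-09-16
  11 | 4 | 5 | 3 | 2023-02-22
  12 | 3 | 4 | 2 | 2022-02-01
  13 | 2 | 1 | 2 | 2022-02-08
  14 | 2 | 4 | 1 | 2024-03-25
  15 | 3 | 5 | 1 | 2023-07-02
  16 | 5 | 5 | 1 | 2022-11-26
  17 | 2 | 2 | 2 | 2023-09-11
SELECT name, stock FROM products ORDER BY stock ASC LIMIT 5

Execution result:
name | stock
Keyboard | 18
Headphones | 107
Tablet | 140
Laptop | 156
Webcam | 179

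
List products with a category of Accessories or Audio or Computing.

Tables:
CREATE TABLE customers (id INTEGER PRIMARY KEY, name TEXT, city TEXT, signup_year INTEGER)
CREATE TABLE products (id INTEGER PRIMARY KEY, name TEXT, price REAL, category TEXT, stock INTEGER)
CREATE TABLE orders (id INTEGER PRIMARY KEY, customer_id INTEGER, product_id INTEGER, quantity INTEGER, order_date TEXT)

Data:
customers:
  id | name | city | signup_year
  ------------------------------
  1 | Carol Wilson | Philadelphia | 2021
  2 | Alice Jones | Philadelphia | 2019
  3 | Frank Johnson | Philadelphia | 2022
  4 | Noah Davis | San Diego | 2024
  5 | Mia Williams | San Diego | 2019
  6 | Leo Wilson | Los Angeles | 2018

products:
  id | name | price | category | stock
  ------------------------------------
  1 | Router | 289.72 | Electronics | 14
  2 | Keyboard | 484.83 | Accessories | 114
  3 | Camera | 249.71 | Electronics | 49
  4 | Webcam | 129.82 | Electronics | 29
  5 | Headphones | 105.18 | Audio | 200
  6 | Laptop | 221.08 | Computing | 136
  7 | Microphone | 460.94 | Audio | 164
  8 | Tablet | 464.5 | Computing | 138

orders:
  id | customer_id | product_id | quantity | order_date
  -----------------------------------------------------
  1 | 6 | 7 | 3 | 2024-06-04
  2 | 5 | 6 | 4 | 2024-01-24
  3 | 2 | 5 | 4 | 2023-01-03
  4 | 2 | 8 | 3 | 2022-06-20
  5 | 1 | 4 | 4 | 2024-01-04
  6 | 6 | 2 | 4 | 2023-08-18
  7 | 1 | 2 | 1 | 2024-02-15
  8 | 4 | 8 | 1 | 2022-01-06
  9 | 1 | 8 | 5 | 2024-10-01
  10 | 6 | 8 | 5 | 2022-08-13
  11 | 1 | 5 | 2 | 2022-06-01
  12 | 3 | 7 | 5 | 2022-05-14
SELECT name, category FROM products WHERE category IN ('Accessories', 'Audio', 'Computing')

Execution result:
name | category
Keyboard | Accessories
Headphones | Audio
Laptop | Computing
Microphone | Audio
Tablet | Computing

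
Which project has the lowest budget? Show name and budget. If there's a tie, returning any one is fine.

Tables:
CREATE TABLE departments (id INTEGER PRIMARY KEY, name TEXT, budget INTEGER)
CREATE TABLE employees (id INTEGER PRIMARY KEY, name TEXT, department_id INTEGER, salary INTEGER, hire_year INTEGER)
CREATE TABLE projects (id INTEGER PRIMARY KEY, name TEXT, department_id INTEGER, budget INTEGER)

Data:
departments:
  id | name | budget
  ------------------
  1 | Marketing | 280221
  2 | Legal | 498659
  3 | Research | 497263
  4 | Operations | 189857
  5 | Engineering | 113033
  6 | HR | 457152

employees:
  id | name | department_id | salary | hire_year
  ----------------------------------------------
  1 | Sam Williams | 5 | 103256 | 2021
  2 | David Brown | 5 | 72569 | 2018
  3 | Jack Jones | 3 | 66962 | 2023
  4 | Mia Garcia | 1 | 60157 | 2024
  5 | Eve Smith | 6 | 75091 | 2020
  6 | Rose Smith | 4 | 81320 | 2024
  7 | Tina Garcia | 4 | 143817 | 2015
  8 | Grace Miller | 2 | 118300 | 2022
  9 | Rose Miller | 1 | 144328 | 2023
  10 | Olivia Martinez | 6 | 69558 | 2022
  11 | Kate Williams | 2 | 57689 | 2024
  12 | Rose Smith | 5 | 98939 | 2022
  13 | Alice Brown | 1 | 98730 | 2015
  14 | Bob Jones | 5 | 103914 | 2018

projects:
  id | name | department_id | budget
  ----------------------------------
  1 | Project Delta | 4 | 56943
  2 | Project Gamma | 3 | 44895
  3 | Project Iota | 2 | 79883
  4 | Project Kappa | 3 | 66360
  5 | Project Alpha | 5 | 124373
SELECT name, budget FROM projects ORDER BY budget ASC LIMIT 1

Execution result:
name | budget
Project Gamma | 44895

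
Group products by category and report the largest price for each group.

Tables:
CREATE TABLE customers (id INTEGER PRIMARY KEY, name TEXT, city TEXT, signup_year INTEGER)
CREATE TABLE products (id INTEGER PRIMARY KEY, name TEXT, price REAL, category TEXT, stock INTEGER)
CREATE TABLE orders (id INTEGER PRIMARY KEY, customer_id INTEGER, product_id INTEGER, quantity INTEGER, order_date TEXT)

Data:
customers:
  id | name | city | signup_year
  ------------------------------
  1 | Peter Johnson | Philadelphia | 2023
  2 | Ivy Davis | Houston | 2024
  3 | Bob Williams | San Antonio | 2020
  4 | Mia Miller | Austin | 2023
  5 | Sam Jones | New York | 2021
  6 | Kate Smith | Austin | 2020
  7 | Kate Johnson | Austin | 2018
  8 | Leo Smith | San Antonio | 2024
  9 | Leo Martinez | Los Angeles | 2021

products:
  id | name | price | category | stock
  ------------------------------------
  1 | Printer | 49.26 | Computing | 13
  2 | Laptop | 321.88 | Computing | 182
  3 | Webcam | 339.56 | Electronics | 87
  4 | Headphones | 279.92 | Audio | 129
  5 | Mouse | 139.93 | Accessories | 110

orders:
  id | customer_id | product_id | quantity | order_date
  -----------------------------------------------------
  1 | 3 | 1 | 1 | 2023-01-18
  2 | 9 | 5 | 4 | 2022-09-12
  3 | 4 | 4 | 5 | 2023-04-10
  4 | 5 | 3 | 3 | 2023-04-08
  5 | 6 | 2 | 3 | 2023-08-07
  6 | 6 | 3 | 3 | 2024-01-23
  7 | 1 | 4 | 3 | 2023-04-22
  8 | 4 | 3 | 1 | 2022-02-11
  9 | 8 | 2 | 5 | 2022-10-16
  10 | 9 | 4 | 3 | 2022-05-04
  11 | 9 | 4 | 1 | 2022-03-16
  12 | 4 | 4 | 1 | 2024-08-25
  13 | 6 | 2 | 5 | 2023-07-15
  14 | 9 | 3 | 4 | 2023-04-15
SELECT category, MAX(price) AS max_price FROM products GROUP BY category

Execution result:
category | max_price
Accessories | 139.93
Audio | 279.92
Computing | 321.88
Electronics | 339.56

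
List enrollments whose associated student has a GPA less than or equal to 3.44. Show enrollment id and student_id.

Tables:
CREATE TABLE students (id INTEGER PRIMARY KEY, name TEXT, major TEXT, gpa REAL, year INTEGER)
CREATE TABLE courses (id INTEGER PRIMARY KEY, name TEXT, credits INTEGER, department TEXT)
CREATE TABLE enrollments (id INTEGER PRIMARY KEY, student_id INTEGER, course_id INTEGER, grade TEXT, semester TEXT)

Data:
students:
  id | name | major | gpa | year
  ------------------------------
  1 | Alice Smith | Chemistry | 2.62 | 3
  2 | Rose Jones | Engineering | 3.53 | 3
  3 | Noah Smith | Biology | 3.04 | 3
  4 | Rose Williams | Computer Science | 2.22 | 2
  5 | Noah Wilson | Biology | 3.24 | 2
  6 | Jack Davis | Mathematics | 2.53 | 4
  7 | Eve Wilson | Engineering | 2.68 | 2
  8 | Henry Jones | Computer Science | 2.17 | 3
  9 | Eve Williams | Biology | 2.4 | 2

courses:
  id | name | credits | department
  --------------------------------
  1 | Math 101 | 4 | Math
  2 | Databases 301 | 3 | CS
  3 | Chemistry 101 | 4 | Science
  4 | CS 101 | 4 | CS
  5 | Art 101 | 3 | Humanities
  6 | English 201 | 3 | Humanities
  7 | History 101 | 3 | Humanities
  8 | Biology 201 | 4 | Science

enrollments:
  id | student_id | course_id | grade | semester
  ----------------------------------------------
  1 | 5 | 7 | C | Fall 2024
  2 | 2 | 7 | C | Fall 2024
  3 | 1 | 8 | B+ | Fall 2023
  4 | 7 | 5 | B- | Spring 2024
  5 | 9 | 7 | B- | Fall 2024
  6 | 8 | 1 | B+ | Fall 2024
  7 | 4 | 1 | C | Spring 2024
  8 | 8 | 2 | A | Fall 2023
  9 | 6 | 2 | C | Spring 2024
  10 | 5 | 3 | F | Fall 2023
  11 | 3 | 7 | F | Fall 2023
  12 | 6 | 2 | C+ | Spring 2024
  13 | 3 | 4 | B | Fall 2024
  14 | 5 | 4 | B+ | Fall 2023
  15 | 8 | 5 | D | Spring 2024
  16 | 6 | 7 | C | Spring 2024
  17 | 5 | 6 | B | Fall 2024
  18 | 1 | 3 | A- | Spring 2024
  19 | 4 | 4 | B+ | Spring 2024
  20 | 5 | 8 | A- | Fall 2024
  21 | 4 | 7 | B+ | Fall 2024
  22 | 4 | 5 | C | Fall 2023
SELECT id, student_id FROM enrollments WHERE student_id IN (SELECT id FROM students WHERE gpa <= 3.44)

Execution result:
id | student_id
1 | 5
3 | 1
4 | 7
5 | 9
6 | 8
7 | 4
8 | 8
9 | 6
10 | 5
11 | 3
12 | 6
13 | 3
14 | 5
15 | 8
16 | 6
17 | 5
18 | 1
19 | 4
20 | 5
21 | 4
22 | 4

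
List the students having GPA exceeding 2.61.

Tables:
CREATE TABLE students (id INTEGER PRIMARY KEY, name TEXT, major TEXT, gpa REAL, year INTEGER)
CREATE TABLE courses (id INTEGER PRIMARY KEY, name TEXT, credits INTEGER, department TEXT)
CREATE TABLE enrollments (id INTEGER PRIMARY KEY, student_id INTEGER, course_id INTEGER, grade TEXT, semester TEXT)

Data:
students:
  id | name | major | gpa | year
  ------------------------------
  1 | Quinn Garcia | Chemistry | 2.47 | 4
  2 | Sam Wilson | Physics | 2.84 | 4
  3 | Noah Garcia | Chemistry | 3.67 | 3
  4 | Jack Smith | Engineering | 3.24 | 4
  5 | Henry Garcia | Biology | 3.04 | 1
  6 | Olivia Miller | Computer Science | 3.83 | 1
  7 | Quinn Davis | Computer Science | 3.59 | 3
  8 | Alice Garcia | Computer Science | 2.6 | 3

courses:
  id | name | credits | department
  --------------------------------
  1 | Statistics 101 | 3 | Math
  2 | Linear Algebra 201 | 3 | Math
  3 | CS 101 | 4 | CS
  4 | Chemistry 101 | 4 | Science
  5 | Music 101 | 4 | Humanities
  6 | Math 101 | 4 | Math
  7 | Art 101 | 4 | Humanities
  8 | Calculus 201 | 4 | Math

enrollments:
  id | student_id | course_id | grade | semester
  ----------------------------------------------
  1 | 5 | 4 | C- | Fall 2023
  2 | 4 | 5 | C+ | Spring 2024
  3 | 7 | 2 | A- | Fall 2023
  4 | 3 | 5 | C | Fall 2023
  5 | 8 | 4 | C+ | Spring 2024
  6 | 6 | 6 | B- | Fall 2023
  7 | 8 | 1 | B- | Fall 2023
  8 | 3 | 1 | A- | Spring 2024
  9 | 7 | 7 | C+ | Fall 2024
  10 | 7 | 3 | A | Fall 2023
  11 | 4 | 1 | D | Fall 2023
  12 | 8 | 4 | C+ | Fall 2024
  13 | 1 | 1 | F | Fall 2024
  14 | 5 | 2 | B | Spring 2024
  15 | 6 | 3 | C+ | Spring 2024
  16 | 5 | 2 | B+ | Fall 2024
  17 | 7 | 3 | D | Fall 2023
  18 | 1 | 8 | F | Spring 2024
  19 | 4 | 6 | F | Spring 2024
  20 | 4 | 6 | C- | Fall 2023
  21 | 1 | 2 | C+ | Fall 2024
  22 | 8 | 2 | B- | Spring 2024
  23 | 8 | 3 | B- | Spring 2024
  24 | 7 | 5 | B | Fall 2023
SELECT name, gpa FROM students WHERE gpa > 2.61

Execution result:
name | gpa
Sam Wilson | 2.84
Noah Garcia | 3.67
Jack Smith | 3.24
Henry Garcia | 3.04
Olivia Miller | 3.83
Quinn Davis | 3.59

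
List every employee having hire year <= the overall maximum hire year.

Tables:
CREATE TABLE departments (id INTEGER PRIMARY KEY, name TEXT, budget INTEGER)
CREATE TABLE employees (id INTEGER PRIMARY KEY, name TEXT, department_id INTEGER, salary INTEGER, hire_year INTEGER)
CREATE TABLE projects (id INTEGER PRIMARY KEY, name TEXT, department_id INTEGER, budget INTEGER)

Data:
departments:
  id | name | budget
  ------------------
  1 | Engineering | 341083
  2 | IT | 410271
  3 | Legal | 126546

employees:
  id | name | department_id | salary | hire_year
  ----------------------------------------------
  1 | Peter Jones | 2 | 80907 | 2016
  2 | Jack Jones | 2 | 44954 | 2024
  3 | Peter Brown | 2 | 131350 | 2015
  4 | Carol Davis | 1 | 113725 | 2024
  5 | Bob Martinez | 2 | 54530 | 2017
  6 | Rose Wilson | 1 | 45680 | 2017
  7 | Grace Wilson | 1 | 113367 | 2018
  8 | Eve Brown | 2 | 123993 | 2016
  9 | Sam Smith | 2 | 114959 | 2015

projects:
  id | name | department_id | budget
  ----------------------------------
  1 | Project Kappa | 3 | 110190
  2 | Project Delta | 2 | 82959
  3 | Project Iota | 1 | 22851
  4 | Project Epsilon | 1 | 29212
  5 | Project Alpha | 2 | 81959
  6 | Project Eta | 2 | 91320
SELECT name, hire_year FROM employees WHERE hire_year <= (SELECT MAX(hire_year) FROM employees)

Execution result:
name | hire_year
Peter Jones | 2016
Jack Jones | 2024
Peter Brown | 2015
Carol Davis | 2024
Bob Martinez | 2017
Rose Wilson | 2017
Grace Wilson | 2018
Eve Brown | 2016
Sam Smith | 2015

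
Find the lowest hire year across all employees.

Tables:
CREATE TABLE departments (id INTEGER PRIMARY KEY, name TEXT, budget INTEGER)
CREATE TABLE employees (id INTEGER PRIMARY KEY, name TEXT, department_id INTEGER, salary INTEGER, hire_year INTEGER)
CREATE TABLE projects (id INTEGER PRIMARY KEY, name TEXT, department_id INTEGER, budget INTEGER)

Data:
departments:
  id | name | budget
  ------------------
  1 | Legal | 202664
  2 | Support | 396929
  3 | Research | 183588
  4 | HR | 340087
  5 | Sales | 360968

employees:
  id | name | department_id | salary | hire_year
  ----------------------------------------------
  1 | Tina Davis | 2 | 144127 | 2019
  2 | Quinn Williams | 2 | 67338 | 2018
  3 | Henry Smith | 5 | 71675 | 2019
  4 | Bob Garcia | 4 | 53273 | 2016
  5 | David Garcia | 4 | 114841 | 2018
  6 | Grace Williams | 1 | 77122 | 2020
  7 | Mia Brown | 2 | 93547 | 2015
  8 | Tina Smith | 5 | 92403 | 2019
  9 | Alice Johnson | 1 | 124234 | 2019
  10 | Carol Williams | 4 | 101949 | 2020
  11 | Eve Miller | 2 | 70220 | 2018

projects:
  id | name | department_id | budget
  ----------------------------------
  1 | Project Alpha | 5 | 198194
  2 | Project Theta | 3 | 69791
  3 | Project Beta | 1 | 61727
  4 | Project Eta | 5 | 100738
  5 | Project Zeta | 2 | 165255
SELECT MIN(hire_year) FROM employees

Execution result:
2015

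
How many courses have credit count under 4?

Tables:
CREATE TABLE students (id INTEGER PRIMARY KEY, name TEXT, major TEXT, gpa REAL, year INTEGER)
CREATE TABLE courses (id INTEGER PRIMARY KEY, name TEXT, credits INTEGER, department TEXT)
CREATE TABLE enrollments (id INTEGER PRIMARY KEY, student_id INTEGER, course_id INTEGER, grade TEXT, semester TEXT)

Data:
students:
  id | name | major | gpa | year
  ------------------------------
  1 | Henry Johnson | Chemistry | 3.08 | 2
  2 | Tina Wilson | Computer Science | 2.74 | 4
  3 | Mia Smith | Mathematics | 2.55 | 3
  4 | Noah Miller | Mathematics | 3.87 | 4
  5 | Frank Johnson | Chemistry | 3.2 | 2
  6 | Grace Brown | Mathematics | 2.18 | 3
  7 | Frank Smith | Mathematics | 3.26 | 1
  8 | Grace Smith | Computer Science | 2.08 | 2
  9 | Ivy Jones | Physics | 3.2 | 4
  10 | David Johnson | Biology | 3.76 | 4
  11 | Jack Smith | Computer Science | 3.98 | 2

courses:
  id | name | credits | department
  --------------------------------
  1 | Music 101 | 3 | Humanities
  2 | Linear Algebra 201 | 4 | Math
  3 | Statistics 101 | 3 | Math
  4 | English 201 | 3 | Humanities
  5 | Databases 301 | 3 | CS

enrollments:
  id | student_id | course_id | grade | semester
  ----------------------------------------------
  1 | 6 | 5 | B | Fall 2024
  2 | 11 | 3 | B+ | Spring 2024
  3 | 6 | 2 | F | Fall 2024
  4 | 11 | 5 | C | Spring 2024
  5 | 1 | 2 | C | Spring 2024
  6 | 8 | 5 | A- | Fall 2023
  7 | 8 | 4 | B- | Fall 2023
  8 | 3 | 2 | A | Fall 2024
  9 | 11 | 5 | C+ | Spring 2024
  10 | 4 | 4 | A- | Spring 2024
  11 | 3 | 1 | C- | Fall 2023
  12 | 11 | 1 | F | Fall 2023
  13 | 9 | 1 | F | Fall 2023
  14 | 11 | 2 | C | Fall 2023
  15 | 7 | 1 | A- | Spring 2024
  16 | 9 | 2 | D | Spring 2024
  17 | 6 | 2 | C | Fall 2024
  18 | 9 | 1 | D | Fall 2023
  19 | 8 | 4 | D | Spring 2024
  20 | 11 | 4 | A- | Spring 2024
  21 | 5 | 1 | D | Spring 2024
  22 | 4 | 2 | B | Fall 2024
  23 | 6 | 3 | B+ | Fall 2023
SELECT COUNT(*) FROM courses WHERE credits < 4

Execution result:
4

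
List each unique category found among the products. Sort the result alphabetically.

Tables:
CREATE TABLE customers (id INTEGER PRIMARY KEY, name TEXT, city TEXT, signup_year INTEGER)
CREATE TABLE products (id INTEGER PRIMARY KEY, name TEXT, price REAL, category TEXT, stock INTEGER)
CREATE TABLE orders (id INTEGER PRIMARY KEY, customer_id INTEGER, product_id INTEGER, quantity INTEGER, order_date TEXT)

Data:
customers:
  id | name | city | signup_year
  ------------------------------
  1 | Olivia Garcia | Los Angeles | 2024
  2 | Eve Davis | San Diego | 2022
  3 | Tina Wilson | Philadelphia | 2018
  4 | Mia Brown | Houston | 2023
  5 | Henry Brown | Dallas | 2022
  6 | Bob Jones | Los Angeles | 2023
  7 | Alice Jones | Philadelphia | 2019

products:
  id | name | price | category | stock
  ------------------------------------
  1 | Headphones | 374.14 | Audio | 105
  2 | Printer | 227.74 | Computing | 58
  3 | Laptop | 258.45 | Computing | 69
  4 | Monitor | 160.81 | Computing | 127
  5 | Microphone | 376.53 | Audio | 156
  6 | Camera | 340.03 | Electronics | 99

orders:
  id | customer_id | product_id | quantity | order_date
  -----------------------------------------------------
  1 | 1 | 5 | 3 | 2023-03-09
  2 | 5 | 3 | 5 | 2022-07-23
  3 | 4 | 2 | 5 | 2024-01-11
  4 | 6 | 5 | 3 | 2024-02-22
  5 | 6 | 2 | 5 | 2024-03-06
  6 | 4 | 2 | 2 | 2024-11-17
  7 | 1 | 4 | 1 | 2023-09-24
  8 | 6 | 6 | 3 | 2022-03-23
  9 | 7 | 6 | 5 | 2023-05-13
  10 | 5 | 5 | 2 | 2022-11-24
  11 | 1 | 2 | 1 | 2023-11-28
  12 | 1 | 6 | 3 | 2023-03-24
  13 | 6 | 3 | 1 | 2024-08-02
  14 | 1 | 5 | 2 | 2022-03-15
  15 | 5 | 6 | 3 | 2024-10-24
SELECT DISTINCT category FROM products ORDER BY category

Execution result:
category
Audio
Computing
Electronics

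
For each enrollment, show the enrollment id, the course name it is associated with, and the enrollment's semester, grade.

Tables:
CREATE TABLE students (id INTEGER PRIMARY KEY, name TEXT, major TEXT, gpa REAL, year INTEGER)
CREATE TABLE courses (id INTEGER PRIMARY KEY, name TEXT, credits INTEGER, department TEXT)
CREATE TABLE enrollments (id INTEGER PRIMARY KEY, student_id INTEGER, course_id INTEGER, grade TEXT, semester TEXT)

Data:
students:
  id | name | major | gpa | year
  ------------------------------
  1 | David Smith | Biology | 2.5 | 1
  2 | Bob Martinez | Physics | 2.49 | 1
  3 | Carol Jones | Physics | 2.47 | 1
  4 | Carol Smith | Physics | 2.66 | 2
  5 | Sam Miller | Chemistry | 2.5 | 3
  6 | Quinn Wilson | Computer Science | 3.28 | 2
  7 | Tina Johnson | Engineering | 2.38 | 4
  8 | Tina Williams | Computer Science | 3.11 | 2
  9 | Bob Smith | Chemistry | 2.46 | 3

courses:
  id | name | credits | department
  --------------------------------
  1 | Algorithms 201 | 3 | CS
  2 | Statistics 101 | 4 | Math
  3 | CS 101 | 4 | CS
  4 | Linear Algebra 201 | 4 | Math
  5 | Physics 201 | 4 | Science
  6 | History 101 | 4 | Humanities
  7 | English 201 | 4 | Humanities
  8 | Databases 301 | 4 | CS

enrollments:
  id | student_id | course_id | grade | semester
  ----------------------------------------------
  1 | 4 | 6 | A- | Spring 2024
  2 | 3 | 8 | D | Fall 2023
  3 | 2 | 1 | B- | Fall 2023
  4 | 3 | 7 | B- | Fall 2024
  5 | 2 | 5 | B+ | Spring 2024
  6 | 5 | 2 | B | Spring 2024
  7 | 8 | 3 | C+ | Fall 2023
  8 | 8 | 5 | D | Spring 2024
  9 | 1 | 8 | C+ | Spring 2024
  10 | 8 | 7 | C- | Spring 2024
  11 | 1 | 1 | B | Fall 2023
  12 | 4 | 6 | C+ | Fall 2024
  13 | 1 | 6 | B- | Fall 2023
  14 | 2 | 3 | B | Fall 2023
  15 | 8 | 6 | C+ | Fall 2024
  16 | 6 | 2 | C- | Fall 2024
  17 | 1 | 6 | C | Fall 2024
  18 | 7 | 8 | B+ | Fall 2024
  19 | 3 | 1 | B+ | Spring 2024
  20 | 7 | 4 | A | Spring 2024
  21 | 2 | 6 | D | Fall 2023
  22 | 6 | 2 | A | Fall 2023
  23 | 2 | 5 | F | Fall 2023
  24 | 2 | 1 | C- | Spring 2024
SELECT c.id, p.name AS course, c.semester, c.grade FROM enrollments c JOIN courses p ON c.course_id = p.id

Execution result:
id | course | semester | grade
1 | History 101 | Spring 2024 | A-
2 | Databases 301 | Fall 2023 | D
3 | Algorithms 201 | Fall 2023 | B-
4 | English 201 | Fall 2024 | B-
5 | Physics 201 | Spring 2024 | B+
6 | Statistics 101 | Spring 2024 | B
7 | CS 101 | Fall 2023 | C+
8 | Physics 201 | Spring 2024 | D
9 | Databases 301 | Spring 2024 | C+
10 | English 201 | Spring 2024 | C-
11 | Algorithms 201 | Fall 2023 | B
12 | History 101 | Fall 2024 | C+
13 | History 101 | Fall 2023 | B-
14 | CS 101 | Fall 2023 | B
15 | History 101 | Fall 2024 | C+
16 | Statistics 101 | Fall 2024 | C-
17 | History 101 | Fall 2024 | C
18 | Databases 301 | Fall 2024 | B+
19 | Algorithms 201 | Spring 2024 | B+
20 | Linear Algebra 201 | Spring 2024 | A
21 | History 101 | Fall 2023 | D
22 | Statistics 101 | Fall 2023 | A
23 | Physics 201 | Fall 2023 | F
24 | Algorithms 201 | Spring 2024 | C-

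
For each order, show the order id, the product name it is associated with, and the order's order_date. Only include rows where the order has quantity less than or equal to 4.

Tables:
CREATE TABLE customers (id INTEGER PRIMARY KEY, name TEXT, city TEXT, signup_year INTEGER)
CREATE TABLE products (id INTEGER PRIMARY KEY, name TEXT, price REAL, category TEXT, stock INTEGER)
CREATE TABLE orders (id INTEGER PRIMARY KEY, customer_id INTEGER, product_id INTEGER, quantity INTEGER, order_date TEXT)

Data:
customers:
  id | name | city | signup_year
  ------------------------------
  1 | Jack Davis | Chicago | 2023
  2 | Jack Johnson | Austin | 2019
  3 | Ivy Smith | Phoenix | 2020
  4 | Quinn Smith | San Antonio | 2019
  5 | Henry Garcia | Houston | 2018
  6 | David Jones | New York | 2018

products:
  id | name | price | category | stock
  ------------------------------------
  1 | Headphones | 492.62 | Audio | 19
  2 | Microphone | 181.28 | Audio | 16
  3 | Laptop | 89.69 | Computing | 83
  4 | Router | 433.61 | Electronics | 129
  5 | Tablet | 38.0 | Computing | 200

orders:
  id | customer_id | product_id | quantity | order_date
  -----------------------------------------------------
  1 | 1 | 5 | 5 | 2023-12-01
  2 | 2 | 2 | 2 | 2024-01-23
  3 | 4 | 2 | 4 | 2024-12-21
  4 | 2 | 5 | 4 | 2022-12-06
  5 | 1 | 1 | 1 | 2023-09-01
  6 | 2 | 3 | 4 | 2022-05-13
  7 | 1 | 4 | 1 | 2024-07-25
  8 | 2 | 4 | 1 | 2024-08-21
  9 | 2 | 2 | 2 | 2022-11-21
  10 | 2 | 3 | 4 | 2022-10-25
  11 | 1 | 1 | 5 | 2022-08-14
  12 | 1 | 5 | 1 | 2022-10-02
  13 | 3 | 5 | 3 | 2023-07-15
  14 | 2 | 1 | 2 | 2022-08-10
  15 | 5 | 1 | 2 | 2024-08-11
SELECT c.id, p.name AS product, c.order_date FROM orders c JOIN products p ON c.product_id = p.id WHERE c.quantity <= 4

Execution result:
id | product | order_date
2 | Microphone | 2024-01-23
3 | Microphone | 2024-12-21
4 | Tablet | 2022-12-06
5 | Headphones | 2023-09-01
6 | Laptop | 2022-05-13
7 | Router | 2024-07-25
8 | Router | 2024-08-21
9 | Microphone | 2022-11-21
10 | Laptop | 2022-10-25
12 | Tablet | 2022-10-02
13 | Tablet | 2023-07-15
14 | Headphones | 2022-08-10
15 | Headphones | 2024-08-11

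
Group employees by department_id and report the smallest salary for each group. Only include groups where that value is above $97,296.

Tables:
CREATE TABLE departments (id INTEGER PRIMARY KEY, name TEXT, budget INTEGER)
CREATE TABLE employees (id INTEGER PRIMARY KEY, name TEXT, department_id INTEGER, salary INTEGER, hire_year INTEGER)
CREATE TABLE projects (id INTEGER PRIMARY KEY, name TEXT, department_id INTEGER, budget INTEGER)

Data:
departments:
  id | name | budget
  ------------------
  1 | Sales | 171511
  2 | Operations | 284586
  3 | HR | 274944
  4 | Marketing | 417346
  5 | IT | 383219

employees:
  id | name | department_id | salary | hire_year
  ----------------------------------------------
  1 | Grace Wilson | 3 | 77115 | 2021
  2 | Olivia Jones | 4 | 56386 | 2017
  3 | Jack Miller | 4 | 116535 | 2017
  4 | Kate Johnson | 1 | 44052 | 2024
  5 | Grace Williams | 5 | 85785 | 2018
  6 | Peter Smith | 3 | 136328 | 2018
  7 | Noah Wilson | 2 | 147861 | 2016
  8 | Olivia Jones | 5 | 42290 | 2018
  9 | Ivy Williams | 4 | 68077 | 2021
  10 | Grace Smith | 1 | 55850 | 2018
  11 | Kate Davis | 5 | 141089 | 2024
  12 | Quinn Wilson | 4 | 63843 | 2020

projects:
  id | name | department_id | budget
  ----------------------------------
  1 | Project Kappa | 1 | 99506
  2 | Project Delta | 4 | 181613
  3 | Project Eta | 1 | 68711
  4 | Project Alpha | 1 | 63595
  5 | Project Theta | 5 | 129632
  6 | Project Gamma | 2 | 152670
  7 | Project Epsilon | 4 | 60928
SELECT department_id, MIN(salary) AS min_salary FROM employees GROUP BY department_id HAVING MIN(salary) > 97296

Execution result:
department_id | min_salary
2 | 147861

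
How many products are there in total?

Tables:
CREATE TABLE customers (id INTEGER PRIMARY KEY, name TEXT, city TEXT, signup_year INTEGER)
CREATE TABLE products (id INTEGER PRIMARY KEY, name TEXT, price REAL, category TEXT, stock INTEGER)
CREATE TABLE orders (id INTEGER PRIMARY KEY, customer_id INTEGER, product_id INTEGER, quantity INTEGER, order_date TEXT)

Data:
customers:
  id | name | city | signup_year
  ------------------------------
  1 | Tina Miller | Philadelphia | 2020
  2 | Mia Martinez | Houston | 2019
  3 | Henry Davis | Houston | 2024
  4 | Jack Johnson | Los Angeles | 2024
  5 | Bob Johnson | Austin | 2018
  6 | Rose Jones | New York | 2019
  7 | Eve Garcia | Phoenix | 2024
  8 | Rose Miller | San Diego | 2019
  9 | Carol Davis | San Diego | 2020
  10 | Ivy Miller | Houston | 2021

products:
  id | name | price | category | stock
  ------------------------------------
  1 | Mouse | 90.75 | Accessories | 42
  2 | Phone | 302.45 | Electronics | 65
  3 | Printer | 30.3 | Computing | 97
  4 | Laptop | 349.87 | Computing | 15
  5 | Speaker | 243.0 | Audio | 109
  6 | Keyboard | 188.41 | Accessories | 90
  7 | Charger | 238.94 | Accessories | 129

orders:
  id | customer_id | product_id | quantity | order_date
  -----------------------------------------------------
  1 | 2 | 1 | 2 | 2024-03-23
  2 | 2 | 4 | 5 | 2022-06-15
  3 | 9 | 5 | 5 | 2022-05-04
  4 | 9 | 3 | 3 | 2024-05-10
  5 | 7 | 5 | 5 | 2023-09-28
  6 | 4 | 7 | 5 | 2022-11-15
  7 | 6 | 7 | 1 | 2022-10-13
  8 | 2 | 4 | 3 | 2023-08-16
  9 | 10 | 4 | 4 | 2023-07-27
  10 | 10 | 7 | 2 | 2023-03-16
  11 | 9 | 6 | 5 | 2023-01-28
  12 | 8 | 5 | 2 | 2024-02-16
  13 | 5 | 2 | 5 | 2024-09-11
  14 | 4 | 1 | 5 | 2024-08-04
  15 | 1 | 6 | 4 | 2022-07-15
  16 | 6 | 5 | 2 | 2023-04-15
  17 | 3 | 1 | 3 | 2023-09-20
SELECT COUNT(*) FROM products

Execution result:
7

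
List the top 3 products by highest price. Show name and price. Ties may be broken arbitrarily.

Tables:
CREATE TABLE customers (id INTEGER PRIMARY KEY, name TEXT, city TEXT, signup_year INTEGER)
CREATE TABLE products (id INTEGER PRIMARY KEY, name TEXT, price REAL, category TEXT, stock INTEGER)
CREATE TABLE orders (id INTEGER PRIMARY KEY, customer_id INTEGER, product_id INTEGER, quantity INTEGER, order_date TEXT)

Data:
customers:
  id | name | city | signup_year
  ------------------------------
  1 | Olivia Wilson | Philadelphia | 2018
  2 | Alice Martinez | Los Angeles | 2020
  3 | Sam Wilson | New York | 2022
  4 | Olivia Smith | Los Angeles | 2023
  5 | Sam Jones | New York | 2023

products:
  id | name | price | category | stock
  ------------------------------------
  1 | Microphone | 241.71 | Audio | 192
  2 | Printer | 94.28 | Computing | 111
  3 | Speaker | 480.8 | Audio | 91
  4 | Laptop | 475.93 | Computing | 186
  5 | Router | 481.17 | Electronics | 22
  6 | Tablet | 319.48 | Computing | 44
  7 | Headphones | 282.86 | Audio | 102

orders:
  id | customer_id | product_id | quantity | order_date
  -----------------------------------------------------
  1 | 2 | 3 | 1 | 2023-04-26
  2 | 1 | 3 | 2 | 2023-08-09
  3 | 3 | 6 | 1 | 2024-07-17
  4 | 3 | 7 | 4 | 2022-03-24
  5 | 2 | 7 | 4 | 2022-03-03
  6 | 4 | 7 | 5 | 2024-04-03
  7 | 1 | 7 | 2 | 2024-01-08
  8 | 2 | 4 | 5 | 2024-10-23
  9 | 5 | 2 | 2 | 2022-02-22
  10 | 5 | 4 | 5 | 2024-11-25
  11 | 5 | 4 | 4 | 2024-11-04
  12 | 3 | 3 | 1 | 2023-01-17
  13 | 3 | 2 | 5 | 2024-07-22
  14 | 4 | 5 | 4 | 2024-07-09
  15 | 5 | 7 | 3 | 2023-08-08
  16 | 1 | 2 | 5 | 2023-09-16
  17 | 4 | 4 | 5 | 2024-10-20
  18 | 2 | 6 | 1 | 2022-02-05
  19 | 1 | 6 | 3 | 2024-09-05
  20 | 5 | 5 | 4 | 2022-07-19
SELECT name, price FROM products ORDER BY price DESC LIMIT 3

Execution result:
name | price
Router | 481.17
Speaker | 480.80
Laptop | 475.93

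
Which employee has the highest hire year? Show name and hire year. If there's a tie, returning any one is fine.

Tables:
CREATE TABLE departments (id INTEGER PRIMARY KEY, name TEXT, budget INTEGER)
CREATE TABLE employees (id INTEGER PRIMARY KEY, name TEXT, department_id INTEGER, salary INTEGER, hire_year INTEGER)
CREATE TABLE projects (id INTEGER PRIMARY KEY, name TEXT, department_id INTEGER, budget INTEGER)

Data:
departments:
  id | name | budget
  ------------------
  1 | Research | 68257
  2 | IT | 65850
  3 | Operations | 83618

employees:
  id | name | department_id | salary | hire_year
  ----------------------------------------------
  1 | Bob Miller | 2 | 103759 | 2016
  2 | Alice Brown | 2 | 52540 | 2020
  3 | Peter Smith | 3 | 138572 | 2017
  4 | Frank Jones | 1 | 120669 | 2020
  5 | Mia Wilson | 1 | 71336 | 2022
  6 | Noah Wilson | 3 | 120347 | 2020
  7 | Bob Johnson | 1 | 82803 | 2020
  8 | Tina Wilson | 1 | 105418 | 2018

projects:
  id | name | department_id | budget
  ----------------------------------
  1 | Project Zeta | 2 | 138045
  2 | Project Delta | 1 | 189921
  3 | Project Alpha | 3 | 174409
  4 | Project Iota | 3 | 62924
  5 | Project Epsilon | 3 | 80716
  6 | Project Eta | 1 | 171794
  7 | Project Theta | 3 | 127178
SELECT name, hire_year FROM employees ORDER BY hire_year DESC LIMIT 1

Execution result:
name | hire_year
Mia Wilson | 2022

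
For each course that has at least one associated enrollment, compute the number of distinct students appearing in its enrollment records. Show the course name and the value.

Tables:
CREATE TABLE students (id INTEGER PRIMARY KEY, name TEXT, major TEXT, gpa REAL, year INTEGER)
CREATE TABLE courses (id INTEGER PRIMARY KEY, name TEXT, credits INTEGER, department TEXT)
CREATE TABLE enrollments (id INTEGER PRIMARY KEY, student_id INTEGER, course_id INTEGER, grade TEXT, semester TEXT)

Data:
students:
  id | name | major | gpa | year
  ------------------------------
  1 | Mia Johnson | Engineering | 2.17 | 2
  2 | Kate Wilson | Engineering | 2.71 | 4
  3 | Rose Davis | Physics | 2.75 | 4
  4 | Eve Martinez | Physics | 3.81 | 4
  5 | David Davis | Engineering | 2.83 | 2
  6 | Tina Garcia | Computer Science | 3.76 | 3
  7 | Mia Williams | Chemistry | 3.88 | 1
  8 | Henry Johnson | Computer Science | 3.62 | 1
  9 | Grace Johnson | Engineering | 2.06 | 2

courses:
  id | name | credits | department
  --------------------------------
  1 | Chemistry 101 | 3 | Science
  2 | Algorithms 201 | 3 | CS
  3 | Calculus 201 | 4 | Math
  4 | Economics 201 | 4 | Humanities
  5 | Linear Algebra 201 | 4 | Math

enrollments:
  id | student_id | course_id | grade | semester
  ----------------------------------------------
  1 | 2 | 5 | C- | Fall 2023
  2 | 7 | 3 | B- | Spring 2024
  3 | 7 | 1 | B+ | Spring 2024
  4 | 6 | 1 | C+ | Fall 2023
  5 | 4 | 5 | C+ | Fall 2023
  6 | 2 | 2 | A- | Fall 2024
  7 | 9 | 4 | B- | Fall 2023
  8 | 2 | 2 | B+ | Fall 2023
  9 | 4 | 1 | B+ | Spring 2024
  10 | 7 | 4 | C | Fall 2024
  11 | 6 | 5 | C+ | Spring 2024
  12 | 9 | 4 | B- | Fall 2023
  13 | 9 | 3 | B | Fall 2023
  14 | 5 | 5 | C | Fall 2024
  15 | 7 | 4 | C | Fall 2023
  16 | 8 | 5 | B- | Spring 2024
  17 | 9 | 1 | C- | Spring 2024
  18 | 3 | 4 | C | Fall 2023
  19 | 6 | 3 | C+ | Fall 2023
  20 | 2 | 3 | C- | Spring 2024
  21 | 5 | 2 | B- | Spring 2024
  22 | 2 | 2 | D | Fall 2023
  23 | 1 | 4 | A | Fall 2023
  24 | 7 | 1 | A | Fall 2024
SELECT p.name, COUNT(DISTINCT c.student_id) AS distinct_student_count FROM enrollments c JOIN courses p ON c.course_id = p.id GROUP BY p.id, p.name

Execution result:
name | distinct_student_count
Chemistry 101 | 4
Algorithms 201 | 2
Calculus 201 | 4
Economics 201 | 4
Linear Algebra 201 | 5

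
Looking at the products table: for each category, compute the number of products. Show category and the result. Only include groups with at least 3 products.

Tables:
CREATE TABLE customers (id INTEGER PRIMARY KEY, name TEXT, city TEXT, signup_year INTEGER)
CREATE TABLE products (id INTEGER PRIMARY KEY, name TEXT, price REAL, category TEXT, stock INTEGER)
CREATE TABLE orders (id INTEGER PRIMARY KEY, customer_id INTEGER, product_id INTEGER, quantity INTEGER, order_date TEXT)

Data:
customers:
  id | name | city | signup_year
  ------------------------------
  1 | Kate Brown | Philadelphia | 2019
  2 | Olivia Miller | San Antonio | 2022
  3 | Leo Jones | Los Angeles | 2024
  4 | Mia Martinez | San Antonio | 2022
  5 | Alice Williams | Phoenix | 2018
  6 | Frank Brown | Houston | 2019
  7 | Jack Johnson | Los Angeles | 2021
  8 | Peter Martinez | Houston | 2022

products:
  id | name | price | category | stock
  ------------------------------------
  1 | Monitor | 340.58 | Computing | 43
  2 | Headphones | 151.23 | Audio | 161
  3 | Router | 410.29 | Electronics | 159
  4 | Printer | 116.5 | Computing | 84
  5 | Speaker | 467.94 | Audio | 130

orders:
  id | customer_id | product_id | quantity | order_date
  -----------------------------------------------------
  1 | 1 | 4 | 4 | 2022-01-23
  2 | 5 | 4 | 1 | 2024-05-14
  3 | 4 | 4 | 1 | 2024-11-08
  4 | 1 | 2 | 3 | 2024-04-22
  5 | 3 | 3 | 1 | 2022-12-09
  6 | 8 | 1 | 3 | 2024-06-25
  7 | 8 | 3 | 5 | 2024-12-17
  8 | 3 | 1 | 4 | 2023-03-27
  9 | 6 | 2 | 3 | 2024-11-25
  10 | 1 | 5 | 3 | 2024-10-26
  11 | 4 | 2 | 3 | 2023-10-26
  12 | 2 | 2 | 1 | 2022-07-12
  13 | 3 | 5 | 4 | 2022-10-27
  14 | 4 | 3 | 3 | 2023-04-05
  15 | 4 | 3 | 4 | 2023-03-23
SELECT category, COUNT(*) AS n FROM products GROUP BY category HAVING COUNT(*) >= 3

Execution result:
(no rows)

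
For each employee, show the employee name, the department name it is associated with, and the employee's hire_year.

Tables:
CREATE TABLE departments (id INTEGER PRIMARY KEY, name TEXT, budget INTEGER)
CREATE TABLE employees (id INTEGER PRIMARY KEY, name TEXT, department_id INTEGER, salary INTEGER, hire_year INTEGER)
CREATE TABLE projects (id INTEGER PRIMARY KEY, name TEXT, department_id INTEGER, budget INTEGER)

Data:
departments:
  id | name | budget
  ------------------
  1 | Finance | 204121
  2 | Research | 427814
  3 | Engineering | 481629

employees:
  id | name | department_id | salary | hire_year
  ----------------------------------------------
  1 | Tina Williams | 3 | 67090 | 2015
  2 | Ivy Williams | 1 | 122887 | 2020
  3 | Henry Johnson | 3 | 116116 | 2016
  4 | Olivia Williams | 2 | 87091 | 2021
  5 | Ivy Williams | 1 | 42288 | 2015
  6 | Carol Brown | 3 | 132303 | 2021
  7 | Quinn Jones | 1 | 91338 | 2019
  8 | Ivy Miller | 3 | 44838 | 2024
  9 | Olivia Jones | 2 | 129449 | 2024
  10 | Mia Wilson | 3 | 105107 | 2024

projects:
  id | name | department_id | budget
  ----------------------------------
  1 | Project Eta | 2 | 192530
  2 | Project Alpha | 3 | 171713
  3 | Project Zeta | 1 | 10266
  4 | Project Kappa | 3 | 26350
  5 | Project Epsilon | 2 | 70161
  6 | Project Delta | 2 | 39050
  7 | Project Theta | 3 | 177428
SELECT c.name, p.name AS department, c.hire_year FROM employees c JOIN departments p ON c.department_id = p.id

Execution result:
name | department | hire_year
Tina Williams | Engineering | 2015
Ivy Williams | Finance | 2020
Henry Johnson | Engineering | 2016
Olivia Williams | Research | 2021
Ivy Williams | Finance | 2015
Carol Brown | Engineering | 2021
Quinn Jones | Finance | 2019
Ivy Miller | Engineering | 2024
Olivia Jones | Research | 2024
Mia Wilson | Engineering | 2024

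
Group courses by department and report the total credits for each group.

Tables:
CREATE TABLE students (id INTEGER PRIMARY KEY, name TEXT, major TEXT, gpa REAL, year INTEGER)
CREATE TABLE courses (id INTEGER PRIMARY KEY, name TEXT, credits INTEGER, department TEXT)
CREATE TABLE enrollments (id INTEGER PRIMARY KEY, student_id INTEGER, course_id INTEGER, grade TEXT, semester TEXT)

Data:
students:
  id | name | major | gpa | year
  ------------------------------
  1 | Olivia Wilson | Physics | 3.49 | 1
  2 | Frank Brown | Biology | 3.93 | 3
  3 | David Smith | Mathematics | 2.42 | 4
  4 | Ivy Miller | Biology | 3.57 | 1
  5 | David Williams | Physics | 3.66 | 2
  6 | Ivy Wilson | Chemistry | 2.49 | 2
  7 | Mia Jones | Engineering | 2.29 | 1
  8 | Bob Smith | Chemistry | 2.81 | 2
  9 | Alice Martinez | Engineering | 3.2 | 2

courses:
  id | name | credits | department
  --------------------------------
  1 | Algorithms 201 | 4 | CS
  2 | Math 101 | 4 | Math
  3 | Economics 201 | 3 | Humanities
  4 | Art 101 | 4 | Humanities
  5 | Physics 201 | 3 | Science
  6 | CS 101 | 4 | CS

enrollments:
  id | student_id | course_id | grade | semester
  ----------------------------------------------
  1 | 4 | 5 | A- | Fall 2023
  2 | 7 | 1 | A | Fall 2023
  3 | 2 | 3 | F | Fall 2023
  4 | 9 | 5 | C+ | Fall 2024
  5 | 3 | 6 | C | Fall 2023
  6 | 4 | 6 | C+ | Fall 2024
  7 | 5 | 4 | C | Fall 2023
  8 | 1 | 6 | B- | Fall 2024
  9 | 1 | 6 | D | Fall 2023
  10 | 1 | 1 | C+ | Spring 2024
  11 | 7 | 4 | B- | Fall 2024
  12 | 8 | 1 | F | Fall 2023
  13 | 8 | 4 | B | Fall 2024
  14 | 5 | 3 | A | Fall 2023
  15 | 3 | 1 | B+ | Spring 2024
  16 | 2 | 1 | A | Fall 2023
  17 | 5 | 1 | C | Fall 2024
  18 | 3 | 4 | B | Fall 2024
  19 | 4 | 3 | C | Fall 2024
SELECT department, SUM(credits) AS sum_credits FROM courses GROUP BY department

Execution result:
department | sum_credits
CS | 8
Humanities | 7
Math | 4
Science | 3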